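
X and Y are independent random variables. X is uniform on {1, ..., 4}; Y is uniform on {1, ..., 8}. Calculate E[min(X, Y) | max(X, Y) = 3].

9/5

P(max(X, Y) = 3) = 5/32.
Summing min(X,Y)·P(x,y) over outcomes with max(X, Y) = 3 gives 9/32.
E[min(X, Y) | max(X, Y) = 3] = (9/32) / (5/32) = 9/5.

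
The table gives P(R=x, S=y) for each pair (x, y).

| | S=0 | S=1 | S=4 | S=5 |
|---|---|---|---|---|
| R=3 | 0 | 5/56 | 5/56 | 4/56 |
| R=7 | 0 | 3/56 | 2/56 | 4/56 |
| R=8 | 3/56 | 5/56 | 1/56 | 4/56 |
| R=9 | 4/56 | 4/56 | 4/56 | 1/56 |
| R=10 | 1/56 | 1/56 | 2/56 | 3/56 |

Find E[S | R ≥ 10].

24/7

P(R ≥ 10) = 1/8.
Σ S·P over the event = 0·(1/56) + 1·(1/56) + 4·(2/56) + 5·(3/56) = 3/7.
E[S | R ≥ 10] = (3/7) / (1/8) = 24/7.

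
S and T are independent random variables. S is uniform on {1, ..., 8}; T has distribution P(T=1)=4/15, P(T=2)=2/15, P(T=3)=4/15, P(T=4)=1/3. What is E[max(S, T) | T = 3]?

P(T = 3) = 4/15.
Summing max(S,T)·P(x,y) over outcomes with T = 3 gives 13/10.
E[max(S, T) | T = 3] = (13/10) / (4/15) = 39/8.

39/8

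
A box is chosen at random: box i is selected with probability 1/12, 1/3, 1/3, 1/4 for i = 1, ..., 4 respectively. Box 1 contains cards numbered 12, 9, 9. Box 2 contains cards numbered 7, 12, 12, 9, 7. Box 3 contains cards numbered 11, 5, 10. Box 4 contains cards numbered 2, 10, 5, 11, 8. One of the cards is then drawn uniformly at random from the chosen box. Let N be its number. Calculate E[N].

779/90

E[N | box 1] = (12+9+9)/3 = 10.
E[N | box 2] = (7+12+12+9+7)/5 = 47/5.
E[N | box 3] = (11+5+10)/3 = 26/3.
E[N | box 4] = (2+10+5+11+8)/5 = 36/5.
E[N] = (1/12)·(10) + (1/3)·(47/5) + (1/3)·(26/3) + (1/4)·(36/5) = 779/90.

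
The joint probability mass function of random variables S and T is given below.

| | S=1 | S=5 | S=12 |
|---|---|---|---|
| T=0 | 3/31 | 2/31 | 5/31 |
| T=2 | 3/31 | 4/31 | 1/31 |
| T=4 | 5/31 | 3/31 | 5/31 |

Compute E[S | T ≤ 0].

73/10

P(T ≤ 0) = 10/31.
Σ S·P over the event = 1·(3/31) + 5·(2/31) + 12·(5/31) = 73/31.
E[S | T ≤ 0] = (73/31) / (10/31) = 73/10.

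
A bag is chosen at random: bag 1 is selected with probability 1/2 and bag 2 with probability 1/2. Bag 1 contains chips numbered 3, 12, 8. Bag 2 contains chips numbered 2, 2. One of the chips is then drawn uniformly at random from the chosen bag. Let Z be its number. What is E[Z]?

E[Z | bag 1] = (3+12+8)/3 = 23/3.
E[Z | bag 2] = (2+2)/2 = 2.
By the law of total expectation,
E[Z] = (1/2)·(23/3) + (1/2)·(2) = 29/6.

29/6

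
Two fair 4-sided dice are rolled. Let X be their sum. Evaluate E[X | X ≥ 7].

22/3

P(X ≥ 7) = 3/16.
Σ over the event: 7·1/8 + 8·1/16 = 11/8.
E[X | X ≥ 7] = (11/8) / (3/16) = 22/3.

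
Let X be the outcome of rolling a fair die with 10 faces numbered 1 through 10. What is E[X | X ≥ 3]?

13/2

Given X ≥ 3, X is equally likely to be any of {3, 4, 5, 6, 7, 8, 9, 10}.
E[X | X ≥ 3] = (3 + 4 + 5 + 6 + 7 + 8 + 9 + 10) / 8 = 13/2.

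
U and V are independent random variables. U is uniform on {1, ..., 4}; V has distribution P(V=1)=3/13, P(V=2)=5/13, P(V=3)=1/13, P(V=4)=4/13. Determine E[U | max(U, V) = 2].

P(max(U, V) = 2) = 1/4.
Summing U·P(x,y) over outcomes with max(U, V) = 2 gives 21/52.
E[U | max(U, V) = 2] = (21/52) / (1/4) = 21/13.

21/13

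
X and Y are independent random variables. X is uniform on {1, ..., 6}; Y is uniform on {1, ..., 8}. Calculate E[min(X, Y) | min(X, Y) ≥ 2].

24/7

P(min(X, Y) ≥ 2) = 35/48.
Summing min(X,Y)·P(x,y) over outcomes with min(X, Y) ≥ 2 gives 5/2.
E[min(X, Y) | min(X, Y) ≥ 2] = (5/2) / (35/48) = 24/7.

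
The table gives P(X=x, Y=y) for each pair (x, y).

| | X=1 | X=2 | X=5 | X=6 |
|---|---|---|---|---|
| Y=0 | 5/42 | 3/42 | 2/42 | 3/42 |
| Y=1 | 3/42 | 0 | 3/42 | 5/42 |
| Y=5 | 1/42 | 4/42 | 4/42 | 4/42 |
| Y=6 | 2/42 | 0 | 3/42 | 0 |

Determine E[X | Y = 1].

48/11

P(Y = 1) = 11/42.
Σ X·P over the event = 1·(3/42) + 5·(3/42) + 6·(5/42) = 8/7.
E[X | Y = 1] = (8/7) / (11/42) = 48/11.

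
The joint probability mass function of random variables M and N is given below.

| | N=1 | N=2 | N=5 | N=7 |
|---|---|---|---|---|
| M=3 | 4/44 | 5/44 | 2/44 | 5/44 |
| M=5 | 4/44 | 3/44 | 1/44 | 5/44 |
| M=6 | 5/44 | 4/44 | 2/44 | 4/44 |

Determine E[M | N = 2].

9/2

P(N = 2) = 3/11.
Σ M·P over the event = 3·(5/44) + 5·(3/44) + 6·(4/44) = 27/22.
E[M | N = 2] = (27/22) / (3/11) = 9/2.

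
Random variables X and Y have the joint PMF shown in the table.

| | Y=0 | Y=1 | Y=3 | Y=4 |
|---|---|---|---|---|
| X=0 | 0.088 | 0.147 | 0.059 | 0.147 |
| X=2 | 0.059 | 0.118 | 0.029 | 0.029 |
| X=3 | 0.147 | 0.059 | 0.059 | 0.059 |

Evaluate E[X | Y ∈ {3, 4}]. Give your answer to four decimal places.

1.2304

P(Y ∈ {3, 4}) = 0.382.
Σ X·P over the event = 0·(0.059) + 0·(0.147) + 2·(0.029) + 2·(0.029) + 3·(0.059) + 3·(0.059) = 0.470.
E[X | Y ∈ {3, 4}] = (0.470) / (0.382) = 1.2304.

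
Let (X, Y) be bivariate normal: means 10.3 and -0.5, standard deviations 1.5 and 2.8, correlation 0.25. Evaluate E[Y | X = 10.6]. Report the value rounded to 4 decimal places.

-0.3600

For a bivariate normal, E[Y | X=x] = μ_Y + ρ·(σ_Y/σ_X)·(x − μ_X).
E[Y | X=10.6] = -0.5 + (0.25)·(2.8/1.5)·(10.6 − (10.3)) = -0.5 + (0.46667)·(0.3) = -0.3600.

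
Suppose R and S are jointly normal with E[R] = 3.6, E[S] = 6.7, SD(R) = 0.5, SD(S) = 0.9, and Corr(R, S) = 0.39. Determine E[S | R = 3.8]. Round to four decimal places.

6.8404

For a bivariate normal, E[S | R=x] = μ_S + ρ·(σ_S/σ_R)·(x − μ_R).
E[S | R=3.8] = 6.7 + (0.39)·(0.9/0.5)·(3.8 − (3.6)) = 6.7 + (0.702)·(0.2) = 6.8404.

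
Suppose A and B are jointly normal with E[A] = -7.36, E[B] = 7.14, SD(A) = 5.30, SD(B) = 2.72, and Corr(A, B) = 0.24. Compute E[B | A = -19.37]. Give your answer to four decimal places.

5.6607

For a bivariate normal, E[B | A=x] = μ_B + ρ·(σ_B/σ_A)·(x − μ_A).
E[B | A=-19.37] = 7.14 + (0.24)·(2.72/5.30)·(-19.37 − (-7.36)) = 7.14 + (0.12317)·(-12.01) = 5.6607.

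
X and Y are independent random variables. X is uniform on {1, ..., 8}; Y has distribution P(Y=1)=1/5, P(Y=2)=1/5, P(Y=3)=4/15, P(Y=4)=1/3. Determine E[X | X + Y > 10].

107/14

P(X + Y > 10) = 7/60.
Summing X·P(x,y) over outcomes with X + Y > 10 gives 107/120.
E[X | X + Y > 10] = (107/120) / (7/60) = 107/14.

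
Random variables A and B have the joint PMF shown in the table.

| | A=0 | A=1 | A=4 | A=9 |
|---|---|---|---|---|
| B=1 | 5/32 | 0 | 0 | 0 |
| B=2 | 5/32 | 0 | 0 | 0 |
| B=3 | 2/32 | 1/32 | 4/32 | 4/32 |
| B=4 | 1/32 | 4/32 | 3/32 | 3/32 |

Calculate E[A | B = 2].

P(B = 2) = 5/32.
Σ A·P over the event = 0·(5/32) = 0.
E[A | B = 2] = (0) / (5/32) = 0.

0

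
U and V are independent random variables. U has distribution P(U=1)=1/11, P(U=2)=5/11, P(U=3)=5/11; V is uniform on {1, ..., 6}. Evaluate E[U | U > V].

8/3

P(U > V) = 5/22.
Summing U·P(x,y) over outcomes with U > V gives 20/33.
E[U | U > V] = (20/33) / (5/22) = 8/3.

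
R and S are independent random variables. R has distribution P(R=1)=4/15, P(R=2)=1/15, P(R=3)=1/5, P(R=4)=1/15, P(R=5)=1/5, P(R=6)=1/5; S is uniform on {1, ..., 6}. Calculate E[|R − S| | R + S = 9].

P(R + S = 9) = 1/9.
Summing |R−S|·P(x,y) over outcomes with R + S = 9 gives 11/45.
E[|R − S| | R + S = 9] = (11/45) / (1/9) = 11/5.

11/5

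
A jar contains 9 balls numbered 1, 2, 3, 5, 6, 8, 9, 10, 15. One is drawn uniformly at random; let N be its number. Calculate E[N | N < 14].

11/2

P(N < 14) = 8/9.
Σ over the event: 1·1/9 + 2·1/9 + 3·1/9 + 5·1/9 + 6·1/9 + 8·1/9 + 9·1/9 + 10·1/9 = 44/9.
E[N | N < 14] = (44/9) / (8/9) = 11/2.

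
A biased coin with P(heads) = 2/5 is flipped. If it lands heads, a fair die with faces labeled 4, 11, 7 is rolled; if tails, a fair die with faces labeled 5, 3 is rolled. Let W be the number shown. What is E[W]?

16/3

E[W | heads] = (4+11+7)/3 = 22/3.
E[W | tails] = (5+3)/2 = 4.
E[W] = (2/5)·(22/3) + (3/5)·(4) = 16/3.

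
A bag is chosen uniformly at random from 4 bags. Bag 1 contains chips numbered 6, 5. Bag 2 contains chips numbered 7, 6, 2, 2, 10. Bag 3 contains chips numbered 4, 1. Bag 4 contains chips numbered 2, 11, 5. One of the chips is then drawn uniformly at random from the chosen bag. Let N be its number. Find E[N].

E[N | bag 1] = (6+5)/2 = 11/2.
E[N | bag 2] = (7+6+2+2+10)/5 = 27/5.
E[N | bag 3] = (4+1)/2 = 5/2.
E[N | bag 4] = (2+11+5)/3 = 6.
E[N] = (1/4)·(11/2) + (1/4)·(27/5) + (1/4)·(5/2) + (1/4)·(6) = 97/20.

97/20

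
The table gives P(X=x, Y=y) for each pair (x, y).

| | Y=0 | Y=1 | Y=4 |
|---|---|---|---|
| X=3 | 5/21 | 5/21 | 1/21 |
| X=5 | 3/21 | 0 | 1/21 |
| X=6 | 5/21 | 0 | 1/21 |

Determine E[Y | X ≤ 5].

P(X ≤ 5) = 5/7.
Σ Y·P over the event = 0·(5/21) + 1·(5/21) + 4·(1/21) + 0·(3/21) + 4·(1/21) = 13/21.
E[Y | X ≤ 5] = (13/21) / (5/7) = 13/15.

13/15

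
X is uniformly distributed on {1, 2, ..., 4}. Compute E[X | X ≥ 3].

Given X ≥ 3, X is equally likely to be any of {3, 4}.
E[X | X ≥ 3] = (3 + 4) / 2 = 7/2.

7/2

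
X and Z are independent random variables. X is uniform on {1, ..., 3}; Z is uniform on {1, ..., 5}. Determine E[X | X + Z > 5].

Outcomes with X + Z > 5: (1,5), (2,4), (2,5), (3,3), (3,4), (3,5), each with probability 1/15.
E[X | X + Z > 5] = (1 + 2 + 2 + 3 + 3 + 3) / 6 = 7/3.

7/3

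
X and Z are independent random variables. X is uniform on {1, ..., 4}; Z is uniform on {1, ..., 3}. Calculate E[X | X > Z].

10/3

Outcomes with X > Z: (2,1), (3,1), (3,2), (4,1), (4,2), (4,3), each with probability 1/12.
E[X | X > Z] = (2 + 3 + 3 + 4 + 4 + 4) / 6 = 10/3.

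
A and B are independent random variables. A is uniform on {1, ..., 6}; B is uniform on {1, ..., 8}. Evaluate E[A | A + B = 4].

2

Outcomes with A + B = 4: (1,3), (2,2), (3,1), each with probability 1/48.
E[A | A + B = 4] = (1 + 2 + 3) / 3 = 2.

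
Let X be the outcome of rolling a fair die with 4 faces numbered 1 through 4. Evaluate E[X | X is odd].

Given X is odd, X is equally likely to be any of {1, 3}.
E[X | X is odd] = (1 + 3) / 2 = 2.

2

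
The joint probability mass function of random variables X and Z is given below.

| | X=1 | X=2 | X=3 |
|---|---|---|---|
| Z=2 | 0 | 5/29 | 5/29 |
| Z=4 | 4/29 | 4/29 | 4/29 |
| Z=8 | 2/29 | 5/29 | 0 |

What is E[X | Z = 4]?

2

P(Z = 4) = 12/29.
Summing X·P(X=x,Z=y) over the conditioning event gives 24/29.
E[X | Z = 4] = (24/29) / (12/29) = 2.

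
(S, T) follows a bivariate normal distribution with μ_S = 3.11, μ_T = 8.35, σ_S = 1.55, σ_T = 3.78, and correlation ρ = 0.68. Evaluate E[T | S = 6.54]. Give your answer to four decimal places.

14.0380

The regression of T on S has slope ρ·σ_T/σ_S and passes through (μ_S, μ_T).
E[T | S=6.54] = 8.35 + (0.68)·(3.78/1.55)·(6.54 − (3.11)) = 8.35 + (1.6583)·(3.43) = 14.0380.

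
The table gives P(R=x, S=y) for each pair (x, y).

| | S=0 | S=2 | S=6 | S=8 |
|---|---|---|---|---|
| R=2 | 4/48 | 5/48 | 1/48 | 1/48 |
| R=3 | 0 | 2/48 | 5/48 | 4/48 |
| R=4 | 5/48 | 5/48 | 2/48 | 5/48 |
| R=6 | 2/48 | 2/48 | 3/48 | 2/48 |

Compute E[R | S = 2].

P(S = 2) = 7/24.
Σ R·P over the event = 2·(5/48) + 3·(2/48) + 4·(5/48) + 6·(2/48) = 1.
E[R | S = 2] = (1) / (7/24) = 24/7.

24/7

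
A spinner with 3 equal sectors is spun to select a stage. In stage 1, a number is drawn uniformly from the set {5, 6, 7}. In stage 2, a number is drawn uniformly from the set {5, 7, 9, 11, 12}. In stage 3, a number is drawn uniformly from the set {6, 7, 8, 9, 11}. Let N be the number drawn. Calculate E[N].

23/3

E[N | stage 1] = (5+6+7)/3 = 6.
E[N | stage 2] = (5+7+9+11+12)/5 = 44/5.
E[N | stage 3] = (6+7+8+9+11)/5 = 41/5.
E[N] = (1/3)·(6) + (1/3)·(44/5) + (1/3)·(41/5) = 23/3.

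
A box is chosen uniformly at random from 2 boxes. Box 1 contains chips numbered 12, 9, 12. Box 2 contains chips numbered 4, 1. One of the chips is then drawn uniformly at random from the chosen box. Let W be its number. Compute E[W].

E[W | box 1] = (12+9+12)/3 = 11.
E[W | box 2] = (4+1)/2 = 5/2.
By the law of total expectation,
E[W] = (1/2)·(11) + (1/2)·(5/2) = 27/4.

27/4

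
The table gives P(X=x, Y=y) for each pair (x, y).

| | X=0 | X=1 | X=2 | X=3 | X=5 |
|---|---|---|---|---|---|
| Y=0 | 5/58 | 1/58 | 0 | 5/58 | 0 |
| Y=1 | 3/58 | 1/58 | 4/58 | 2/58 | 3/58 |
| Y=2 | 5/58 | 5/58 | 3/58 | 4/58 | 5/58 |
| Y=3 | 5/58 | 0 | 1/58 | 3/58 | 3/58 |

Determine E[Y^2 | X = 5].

50/11

P(X = 5) = 11/58.
Σ Y^2·P over the event = 1·(3/58) + 4·(5/58) + 9·(3/58) = 25/29.
E[Y^2 | X = 5] = (25/29) / (11/58) = 50/11.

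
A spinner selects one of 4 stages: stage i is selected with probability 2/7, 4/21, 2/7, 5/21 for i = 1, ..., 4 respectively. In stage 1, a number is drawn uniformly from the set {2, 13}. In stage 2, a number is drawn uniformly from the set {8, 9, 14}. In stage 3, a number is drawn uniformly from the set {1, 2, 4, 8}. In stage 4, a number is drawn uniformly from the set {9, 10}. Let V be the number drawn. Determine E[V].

67/9

E[V | stage 1] = (2+13)/2 = 15/2.
E[V | stage 2] = (8+9+14)/3 = 31/3.
E[V | stage 3] = (1+2+4+8)/4 = 15/4.
E[V | stage 4] = (9+10)/2 = 19/2.
E[V] = (2/7)·(15/2) + (4/21)·(31/3) + (2/7)·(15/4) + (5/21)·(19/2) = 67/9.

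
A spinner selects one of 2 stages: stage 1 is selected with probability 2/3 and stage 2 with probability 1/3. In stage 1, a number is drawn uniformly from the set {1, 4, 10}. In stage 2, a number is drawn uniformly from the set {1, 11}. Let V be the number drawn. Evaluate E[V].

E[V | stage 1] = (1+4+10)/3 = 5.
E[V | stage 2] = (1+11)/2 = 6.
E[V] = (2/3)·(5) + (1/3)·(6) = 16/3.

16/3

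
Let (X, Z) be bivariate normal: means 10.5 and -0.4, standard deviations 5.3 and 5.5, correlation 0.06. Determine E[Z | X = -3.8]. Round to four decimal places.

-1.2904

The regression of Z on X has slope ρ·σ_Z/σ_X and passes through (μ_X, μ_Z).
E[Z | X=-3.8] = -0.4 + (0.06)·(5.5/5.3)·(-3.8 − (10.5)) = -0.4 + (0.062264)·(-14.3) = -1.2904.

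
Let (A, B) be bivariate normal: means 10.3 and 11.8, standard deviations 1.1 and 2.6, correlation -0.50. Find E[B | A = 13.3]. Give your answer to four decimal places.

8.2545

E[B | A=x] = μ_B + ρ(σ_B/σ_A)(x − μ_A) for jointly normal variables.
E[B | A=13.3] = 11.8 + (-0.50)·(2.6/1.1)·(13.3 − (10.3)) = 11.8 + (-1.18182)·(3) = 8.2545.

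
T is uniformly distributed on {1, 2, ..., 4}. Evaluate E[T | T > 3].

Given T > 3, T is equally likely to be any of {4}.
E[T | T > 3] = (4) / 1 = 4.

4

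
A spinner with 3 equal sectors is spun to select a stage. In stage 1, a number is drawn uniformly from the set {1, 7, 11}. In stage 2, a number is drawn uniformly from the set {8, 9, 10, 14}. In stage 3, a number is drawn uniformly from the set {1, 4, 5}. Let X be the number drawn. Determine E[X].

239/36

E[X | stage 1] = (1+7+11)/3 = 19/3.
E[X | stage 2] = (8+9+10+14)/4 = 41/4.
E[X | stage 3] = (1+4+5)/3 = 10/3.
By the law of total expectation,
E[X] = (1/3)·(19/3) + (1/3)·(41/4) + (1/3)·(10/3) = 239/36.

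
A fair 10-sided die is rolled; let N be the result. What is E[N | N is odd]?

Given N is odd, N is equally likely to be any of {1, 3, 5, 7, 9}.
E[N | N is odd] = (1 + 3 + 5 + 7 + 9) / 5 = 5.

5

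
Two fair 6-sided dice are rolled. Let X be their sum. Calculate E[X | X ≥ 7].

26/3

P(X ≥ 7) = 7/12.
Σ over the event: 7·1/6 + 8·5/36 + 9·1/9 + 10·1/12 + 11·1/18 + 12·1/36 = 91/18.
E[X | X ≥ 7] = (91/18) / (7/12) = 26/3.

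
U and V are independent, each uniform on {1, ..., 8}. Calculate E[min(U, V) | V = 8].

Outcomes with V = 8: (1,8), (2,8), (3,8), (4,8), (5,8), (6,8), (7,8), (8,8), each with probability 1/64.
E[min(U, V) | V = 8] = (1 + 2 + 3 + 4 + 5 + 6 + 7 + 8) / 8 = 9/2.

9/2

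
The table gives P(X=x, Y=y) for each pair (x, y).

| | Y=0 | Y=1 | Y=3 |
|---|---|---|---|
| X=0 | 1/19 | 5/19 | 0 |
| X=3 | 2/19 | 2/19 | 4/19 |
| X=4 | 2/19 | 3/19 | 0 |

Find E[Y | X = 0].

P(X = 0) = 6/19.
Summing Y·P(X=x,Y=y) over the conditioning event gives 5/19.
E[Y | X = 0] = (5/19) / (6/19) = 5/6.

5/6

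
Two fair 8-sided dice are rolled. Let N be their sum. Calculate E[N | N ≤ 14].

530/61

P(N ≤ 14) = 61/64.
E[N | N ≤ 14] = (265/32) / (61/64) = 530/61.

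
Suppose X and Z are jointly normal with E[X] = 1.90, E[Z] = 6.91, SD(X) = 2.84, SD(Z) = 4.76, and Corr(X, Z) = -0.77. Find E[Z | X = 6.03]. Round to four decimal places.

For a bivariate normal, E[Z | X=x] = μ_Z + ρ·(σ_Z/σ_X)·(x − μ_X).
E[Z | X=6.03] = 6.91 + (-0.77)·(4.76/2.84)·(6.03 − (1.90)) = 6.91 + (-1.29056)·(4.13) = 1.5800.

1.5800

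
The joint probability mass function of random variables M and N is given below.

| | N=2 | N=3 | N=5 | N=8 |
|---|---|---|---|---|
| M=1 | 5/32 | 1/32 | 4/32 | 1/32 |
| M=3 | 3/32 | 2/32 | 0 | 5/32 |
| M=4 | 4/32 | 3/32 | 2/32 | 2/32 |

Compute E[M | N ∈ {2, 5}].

P(N ∈ {2, 5}) = 9/16.
Σ M·P over the event = 1·(5/32) + 1·(4/32) + 3·(3/32) + 4·(4/32) + 4·(2/32) = 21/16.
E[M | N ∈ {2, 5}] = (21/16) / (9/16) = 7/3.

7/3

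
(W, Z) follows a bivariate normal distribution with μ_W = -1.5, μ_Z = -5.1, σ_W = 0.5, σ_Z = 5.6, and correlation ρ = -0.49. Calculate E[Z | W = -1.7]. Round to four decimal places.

E[Z | W=x] = μ_Z + ρ(σ_Z/σ_W)(x − μ_W) for jointly normal variables.
E[Z | W=-1.7] = -5.1 + (-0.49)·(5.6/0.5)·(-1.7 − (-1.5)) = -5.1 + (-5.488)·(-0.2) = -4.0024.

-4.0024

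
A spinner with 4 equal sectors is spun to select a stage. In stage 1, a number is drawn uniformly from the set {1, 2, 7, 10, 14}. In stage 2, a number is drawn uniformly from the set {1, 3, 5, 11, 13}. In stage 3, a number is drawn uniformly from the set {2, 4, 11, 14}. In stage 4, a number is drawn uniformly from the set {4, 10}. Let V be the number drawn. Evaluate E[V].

563/80

E[V | stage 1] = (1+2+7+10+14)/5 = 34/5.
E[V | stage 2] = (1+3+5+11+13)/5 = 33/5.
E[V | stage 3] = (2+4+11+14)/4 = 31/4.
E[V | stage 4] = (4+10)/2 = 7.
By the law of total expectation,
E[V] = (1/4)·(34/5) + (1/4)·(33/5) + (1/4)·(31/4) + (1/4)·(7) = 563/80.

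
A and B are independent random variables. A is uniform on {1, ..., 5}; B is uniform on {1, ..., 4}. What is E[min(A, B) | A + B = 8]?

7/2

Outcomes with A + B = 8: (4,4), (5,3), each with probability 1/20.
E[min(A, B) | A + B = 8] = (4 + 3) / 2 = 7/2.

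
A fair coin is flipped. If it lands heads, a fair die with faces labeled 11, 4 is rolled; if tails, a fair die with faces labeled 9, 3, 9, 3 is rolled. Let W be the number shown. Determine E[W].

E[W | heads] = (11+4)/2 = 15/2.
E[W | tails] = (9+3+9+3)/4 = 6.
E[W] = (1/2)·(15/2) + (1/2)·(6) = 27/4.

27/4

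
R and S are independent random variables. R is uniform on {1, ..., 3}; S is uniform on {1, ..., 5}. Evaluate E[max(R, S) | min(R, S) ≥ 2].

Outcomes with min(R, S) ≥ 2: (2,2), (2,3), (2,4), (2,5), (3,2), (3,3), (3,4), (3,5), each with probability 1/15.
E[max(R, S) | min(R, S) ≥ 2] = (2 + 3 + 4 + 5 + 3 + 3 + 4 + 5) / 8 = 29/8.

29/8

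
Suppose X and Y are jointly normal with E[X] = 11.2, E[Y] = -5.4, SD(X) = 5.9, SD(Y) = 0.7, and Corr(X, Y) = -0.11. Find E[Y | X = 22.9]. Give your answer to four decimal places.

The regression of Y on X has slope ρ·σ_Y/σ_X and passes through (μ_X, μ_Y).
E[Y | X=22.9] = -5.4 + (-0.11)·(0.7/5.9)·(22.9 − (11.2)) = -5.4 + (-0.013051)·(11.7) = -5.5527.

-5.5527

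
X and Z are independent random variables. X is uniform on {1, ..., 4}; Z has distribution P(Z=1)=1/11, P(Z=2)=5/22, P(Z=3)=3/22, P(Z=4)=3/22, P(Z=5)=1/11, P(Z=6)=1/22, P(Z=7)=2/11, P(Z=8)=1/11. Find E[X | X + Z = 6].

37/13

P(X + Z = 6) = 13/88.
Summing X·P(x,y) over outcomes with X + Z = 6 gives 37/88.
E[X | X + Z = 6] = (37/88) / (13/88) = 37/13.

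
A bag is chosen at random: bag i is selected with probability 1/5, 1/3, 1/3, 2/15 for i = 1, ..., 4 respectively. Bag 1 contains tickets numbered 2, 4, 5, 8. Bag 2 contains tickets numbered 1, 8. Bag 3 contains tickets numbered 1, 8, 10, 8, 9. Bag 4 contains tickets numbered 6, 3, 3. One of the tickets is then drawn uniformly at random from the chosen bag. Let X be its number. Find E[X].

E[X | bag 1] = (2+4+5+8)/4 = 19/4.
E[X | bag 2] = (1+8)/2 = 9/2.
E[X | bag 3] = (1+8+10+8+9)/5 = 36/5.
E[X | bag 4] = (6+3+3)/3 = 4.
By the law of total expectation,
E[X] = (1/5)·(19/4) + (1/3)·(9/2) + (1/3)·(36/5) + (2/15)·(4) = 323/60.

323/60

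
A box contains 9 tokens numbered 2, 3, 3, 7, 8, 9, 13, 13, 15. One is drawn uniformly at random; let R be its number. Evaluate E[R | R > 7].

58/5

P(R > 7) = 5/9.
Σ over the event: 8·1/9 + 9·1/9 + 13·2/9 + 15·1/9 = 58/9.
E[R | R > 7] = (58/9) / (5/9) = 58/5.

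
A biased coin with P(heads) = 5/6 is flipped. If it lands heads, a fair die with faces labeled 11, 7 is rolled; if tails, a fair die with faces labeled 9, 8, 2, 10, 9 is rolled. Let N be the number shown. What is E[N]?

E[N | heads] = (11+7)/2 = 9.
E[N | tails] = (9+8+2+10+9)/5 = 38/5.
E[N] = (5/6)·(9) + (1/6)·(38/5) = 263/30.

263/30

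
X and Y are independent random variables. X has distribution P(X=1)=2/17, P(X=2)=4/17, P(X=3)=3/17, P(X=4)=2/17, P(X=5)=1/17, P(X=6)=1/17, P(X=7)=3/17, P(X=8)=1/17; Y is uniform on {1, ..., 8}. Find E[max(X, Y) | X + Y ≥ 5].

716/119

P(X + Y ≥ 5) = 7/8.
Summing max(X,Y)·P(x,y) over outcomes with X + Y ≥ 5 gives 179/34.
E[max(X, Y) | X + Y ≥ 5] = (179/34) / (7/8) = 716/119.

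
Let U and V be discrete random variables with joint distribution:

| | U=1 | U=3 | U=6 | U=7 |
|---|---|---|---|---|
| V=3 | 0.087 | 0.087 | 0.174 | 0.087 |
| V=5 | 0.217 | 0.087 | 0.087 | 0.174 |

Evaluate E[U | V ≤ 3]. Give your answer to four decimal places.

4.6000

P(V ≤ 3) = 0.435.
Σ U·P over the event = 1·(0.087) + 3·(0.087) + 6·(0.174) + 7·(0.087) = 2.001.
E[U | V ≤ 3] = (2.001) / (0.435) = 4.6000.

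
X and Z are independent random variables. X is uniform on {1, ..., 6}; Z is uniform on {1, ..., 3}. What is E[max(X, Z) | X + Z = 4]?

Outcomes with X + Z = 4: (1,3), (2,2), (3,1), each with probability 1/18.
E[max(X, Z) | X + Z = 4] = (3 + 2 + 3) / 3 = 8/3.

8/3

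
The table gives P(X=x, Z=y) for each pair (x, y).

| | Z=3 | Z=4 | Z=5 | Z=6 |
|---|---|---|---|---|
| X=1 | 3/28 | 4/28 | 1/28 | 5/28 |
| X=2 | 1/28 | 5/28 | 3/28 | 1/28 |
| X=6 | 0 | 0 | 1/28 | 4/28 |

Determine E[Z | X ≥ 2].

73/15

P(X ≥ 2) = 15/28.
Σ Z·P over the event = 3·(1/28) + 4·(5/28) + 5·(3/28) + 6·(1/28) + 5·(1/28) + 6·(4/28) = 73/28.
E[Z | X ≥ 2] = (73/28) / (15/28) = 73/15.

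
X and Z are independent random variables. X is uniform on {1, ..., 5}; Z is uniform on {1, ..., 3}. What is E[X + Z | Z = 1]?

Outcomes with Z = 1: (1,1), (2,1), (3,1), (4,1), (5,1), each with probability 1/15.
E[X + Z | Z = 1] = (2 + 3 + 4 + 5 + 6) / 5 = 4.

4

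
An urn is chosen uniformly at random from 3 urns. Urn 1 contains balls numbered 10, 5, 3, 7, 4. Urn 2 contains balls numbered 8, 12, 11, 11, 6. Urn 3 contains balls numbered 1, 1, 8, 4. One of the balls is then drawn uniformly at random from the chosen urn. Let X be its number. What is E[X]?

E[X | urn 1] = (10+5+3+7+4)/5 = 29/5.
E[X | urn 2] = (8+12+11+11+6)/5 = 48/5.
E[X | urn 3] = (1+1+8+4)/4 = 7/2.
By the law of total expectation,
E[X] = (1/3)·(29/5) + (1/3)·(48/5) + (1/3)·(7/2) = 63/10.

63/10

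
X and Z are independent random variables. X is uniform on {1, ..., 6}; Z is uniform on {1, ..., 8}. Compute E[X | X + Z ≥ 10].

14/3

P(X + Z ≥ 10) = 5/16.
Summing X·P(x,y) over outcomes with X + Z ≥ 10 gives 35/24.
E[X | X + Z ≥ 10] = (35/24) / (5/16) = 14/3.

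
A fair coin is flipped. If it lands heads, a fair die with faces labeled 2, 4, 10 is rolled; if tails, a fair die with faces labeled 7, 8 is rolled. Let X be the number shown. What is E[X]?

E[X | heads] = (2+4+10)/3 = 16/3.
E[X | tails] = (7+8)/2 = 15/2.
E[X] = (1/2)·(16/3) + (1/2)·(15/2) = 77/12.

77/12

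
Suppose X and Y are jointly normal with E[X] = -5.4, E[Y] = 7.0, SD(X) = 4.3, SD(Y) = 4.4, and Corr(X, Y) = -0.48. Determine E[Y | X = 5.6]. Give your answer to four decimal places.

1.5972

For a bivariate normal, E[Y | X=x] = μ_Y + ρ·(σ_Y/σ_X)·(x − μ_X).
E[Y | X=5.6] = 7.0 + (-0.48)·(4.4/4.3)·(5.6 − (-5.4)) = 7.0 + (-0.49116)·(11) = 1.5972.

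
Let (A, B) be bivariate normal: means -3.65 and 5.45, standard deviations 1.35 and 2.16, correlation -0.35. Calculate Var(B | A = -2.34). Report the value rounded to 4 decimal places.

4.0941

For a bivariate normal, Var(B | A=x) = σ_B²(1 − ρ²).
Var(B | A=-2.34) = (2.16)²·(1 − (-0.35)²) = 4.6656·0.8775 = 4.0941.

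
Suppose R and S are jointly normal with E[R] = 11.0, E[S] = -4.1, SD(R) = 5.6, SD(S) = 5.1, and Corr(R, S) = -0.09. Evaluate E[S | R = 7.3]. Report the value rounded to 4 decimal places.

For a bivariate normal, E[S | R=x] = μ_S + ρ·(σ_S/σ_R)·(x − μ_R).
E[S | R=7.3] = -4.1 + (-0.09)·(5.1/5.6)·(7.3 − (11.0)) = -4.1 + (-0.081964)·(-3.7) = -3.7967.

-3.7967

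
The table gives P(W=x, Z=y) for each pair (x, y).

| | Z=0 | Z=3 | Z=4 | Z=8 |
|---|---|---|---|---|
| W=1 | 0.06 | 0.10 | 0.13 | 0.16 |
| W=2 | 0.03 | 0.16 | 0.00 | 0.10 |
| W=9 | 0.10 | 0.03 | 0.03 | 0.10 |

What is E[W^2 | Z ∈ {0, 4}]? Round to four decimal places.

P(Z ∈ {0, 4}) = 0.35.
Σ W^2·P over the event = 1·(0.06) + 1·(0.13) + 4·(0.03) + 81·(0.10) + 81·(0.03) = 10.84.
E[W^2 | Z ∈ {0, 4}] = (10.84) / (0.35) = 30.9714.

30.9714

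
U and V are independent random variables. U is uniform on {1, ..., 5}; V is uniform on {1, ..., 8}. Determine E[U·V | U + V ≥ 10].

Outcomes with U + V ≥ 10: (2,8), (3,7), (3,8), (4,6), (4,7), (4,8), (5,5), (5,6), (5,7), (5,8), each with probability 1/40.
E[U·V | U + V ≥ 10] = (16 + 21 + 24 + 24 + 28 + 32 + 25 + 30 + 35 + 40) / 10 = 55/2.

55/2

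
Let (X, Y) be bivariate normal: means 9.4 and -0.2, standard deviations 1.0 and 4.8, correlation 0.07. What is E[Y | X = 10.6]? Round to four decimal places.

0.2032

E[Y | X=x] = μ_Y + ρ(σ_Y/σ_X)(x − μ_X) for jointly normal variables.
E[Y | X=10.6] = -0.2 + (0.07)·(4.8/1.0)·(10.6 − (9.4)) = -0.2 + (0.336)·(1.2) = 0.2032.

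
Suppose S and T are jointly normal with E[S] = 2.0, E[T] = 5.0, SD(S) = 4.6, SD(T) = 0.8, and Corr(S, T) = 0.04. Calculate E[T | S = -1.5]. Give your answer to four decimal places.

4.9757

E[T | S=x] = μ_T + ρ(σ_T/σ_S)(x − μ_S) for jointly normal variables.
E[T | S=-1.5] = 5.0 + (0.04)·(0.8/4.6)·(-1.5 − (2.0)) = 5.0 + (0.0069565)·(-3.5) = 4.9757.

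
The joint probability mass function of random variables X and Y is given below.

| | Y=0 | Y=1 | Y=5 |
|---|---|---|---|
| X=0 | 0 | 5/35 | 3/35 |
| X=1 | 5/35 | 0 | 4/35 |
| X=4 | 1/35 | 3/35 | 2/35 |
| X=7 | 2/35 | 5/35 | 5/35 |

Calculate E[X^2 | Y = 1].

293/13

P(Y = 1) = 13/35.
Σ X^2·P over the event = 0·(5/35) + 16·(3/35) + 49·(5/35) = 293/35.
E[X^2 | Y = 1] = (293/35) / (13/35) = 293/13.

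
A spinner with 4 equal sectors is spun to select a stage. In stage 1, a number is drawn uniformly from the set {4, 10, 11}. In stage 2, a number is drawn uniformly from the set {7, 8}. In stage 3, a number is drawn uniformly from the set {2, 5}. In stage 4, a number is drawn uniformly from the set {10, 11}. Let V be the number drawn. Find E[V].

179/24

E[V | stage 1] = (4+10+11)/3 = 25/3.
E[V | stage 2] = (7+8)/2 = 15/2.
E[V | stage 3] = (2+5)/2 = 7/2.
E[V | stage 4] = (10+11)/2 = 21/2.
By the law of total expectation,
E[V] = (1/4)·(25/3) + (1/4)·(15/2) + (1/4)·(7/2) + (1/4)·(21/2) = 179/24.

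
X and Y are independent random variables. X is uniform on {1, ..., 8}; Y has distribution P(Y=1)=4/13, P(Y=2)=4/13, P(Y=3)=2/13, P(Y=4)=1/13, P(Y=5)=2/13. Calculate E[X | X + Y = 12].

P(X + Y = 12) = 3/104.
Summing X·P(x,y) over outcomes with X + Y = 12 gives 11/52.
E[X | X + Y = 12] = (11/52) / (3/104) = 22/3.

22/3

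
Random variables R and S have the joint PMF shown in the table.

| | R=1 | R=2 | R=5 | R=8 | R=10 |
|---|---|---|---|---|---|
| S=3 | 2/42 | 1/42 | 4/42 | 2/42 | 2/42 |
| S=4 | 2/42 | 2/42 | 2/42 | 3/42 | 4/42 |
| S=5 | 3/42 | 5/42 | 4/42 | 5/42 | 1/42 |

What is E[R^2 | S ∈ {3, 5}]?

977/29

P(S ∈ {3, 5}) = 29/42.
Summing R^2·P(R=x,S=y) over the conditioning event gives 977/42.
E[R^2 | S ∈ {3, 5}] = (977/42) / (29/42) = 977/29.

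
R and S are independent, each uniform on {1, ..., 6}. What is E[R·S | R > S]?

35/3

P(R > S) = 5/12.
Summing RS·P(x,y) over outcomes with R > S gives 175/36.
E[R·S | R > S] = (175/36) / (5/12) = 35/3.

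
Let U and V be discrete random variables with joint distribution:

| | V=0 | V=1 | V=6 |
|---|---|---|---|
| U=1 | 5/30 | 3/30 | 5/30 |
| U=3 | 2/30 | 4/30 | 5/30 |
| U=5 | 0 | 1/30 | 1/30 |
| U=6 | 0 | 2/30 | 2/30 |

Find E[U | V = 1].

P(V = 1) = 1/3.
Σ U·P over the event = 1·(3/30) + 3·(4/30) + 5·(1/30) + 6·(2/30) = 16/15.
E[U | V = 1] = (16/15) / (1/3) = 16/5.

16/5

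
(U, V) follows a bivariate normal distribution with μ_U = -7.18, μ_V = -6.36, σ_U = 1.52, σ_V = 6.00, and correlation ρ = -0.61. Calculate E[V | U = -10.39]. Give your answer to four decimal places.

E[V | U=x] = μ_V + ρ(σ_V/σ_U)(x − μ_U) for jointly normal variables.
E[V | U=-10.39] = -6.36 + (-0.61)·(6.00/1.52)·(-10.39 − (-7.18)) = -6.36 + (-2.40789)·(-3.21) = 1.3693.

1.3693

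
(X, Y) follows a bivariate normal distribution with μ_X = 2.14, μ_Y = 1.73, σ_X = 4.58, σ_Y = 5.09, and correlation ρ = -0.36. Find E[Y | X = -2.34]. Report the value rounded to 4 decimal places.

3.5224

E[Y | X=x] = μ_Y + ρ(σ_Y/σ_X)(x − μ_X) for jointly normal variables.
E[Y | X=-2.34] = 1.73 + (-0.36)·(5.09/4.58)·(-2.34 − (2.14)) = 1.73 + (-0.40009)·(-4.48) = 3.5224.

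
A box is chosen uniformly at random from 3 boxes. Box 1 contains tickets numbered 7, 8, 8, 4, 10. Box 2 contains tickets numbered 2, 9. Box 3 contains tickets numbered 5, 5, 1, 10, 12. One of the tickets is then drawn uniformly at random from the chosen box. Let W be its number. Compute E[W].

13/2

E[W | box 1] = (7+8+8+4+10)/5 = 37/5.
E[W | box 2] = (2+9)/2 = 11/2.
E[W | box 3] = (5+5+1+10+12)/5 = 33/5.
By the law of total expectation,
E[W] = (1/3)·(37/5) + (1/3)·(11/2) + (1/3)·(33/5) = 13/2.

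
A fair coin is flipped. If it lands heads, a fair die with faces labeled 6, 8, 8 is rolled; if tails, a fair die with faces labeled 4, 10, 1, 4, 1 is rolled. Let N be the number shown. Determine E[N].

17/3

E[N | heads] = (6+8+8)/3 = 22/3.
E[N | tails] = (4+10+1+4+1)/5 = 4.
By the law of total expectation,
E[N] = (1/2)·(22/3) + (1/2)·(4) = 17/3.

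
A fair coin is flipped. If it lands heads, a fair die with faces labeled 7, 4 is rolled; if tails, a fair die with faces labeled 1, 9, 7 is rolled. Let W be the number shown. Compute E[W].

67/12

E[W | heads] = (7+4)/2 = 11/2.
E[W | tails] = (1+9+7)/3 = 17/3.
By the law of total expectation,
E[W] = (1/2)·(11/2) + (1/2)·(17/3) = 67/12.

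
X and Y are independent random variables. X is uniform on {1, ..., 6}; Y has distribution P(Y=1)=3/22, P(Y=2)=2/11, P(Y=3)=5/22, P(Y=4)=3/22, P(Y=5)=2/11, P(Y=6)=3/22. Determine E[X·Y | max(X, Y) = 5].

14

P(max(X, Y) = 5) = 35/132.
Summing XY·P(x,y) over outcomes with max(X, Y) = 5 gives 245/66.
E[X·Y | max(X, Y) = 5] = (245/66) / (35/132) = 14.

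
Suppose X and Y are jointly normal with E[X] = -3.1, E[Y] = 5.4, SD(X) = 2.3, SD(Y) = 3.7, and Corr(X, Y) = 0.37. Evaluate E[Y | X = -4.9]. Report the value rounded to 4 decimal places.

4.3286

E[Y | X=x] = μ_Y + ρ(σ_Y/σ_X)(x − μ_X) for jointly normal variables.
E[Y | X=-4.9] = 5.4 + (0.37)·(3.7/2.3)·(-4.9 − (-3.1)) = 5.4 + (0.59522)·(-1.8) = 4.3286.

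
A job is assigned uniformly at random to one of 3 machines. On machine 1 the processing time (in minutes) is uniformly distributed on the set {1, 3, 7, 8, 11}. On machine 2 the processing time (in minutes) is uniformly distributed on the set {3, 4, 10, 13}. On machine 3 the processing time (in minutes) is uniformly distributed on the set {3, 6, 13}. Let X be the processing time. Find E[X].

125/18

E[X | machine 1] = (1+3+7+8+11)/5 = 6.
E[X | machine 2] = (3+4+10+13)/4 = 15/2.
E[X | machine 3] = (3+6+13)/3 = 22/3.
By the law of total expectation,
E[X] = (1/3)·(6) + (1/3)·(15/2) + (1/3)·(22/3) = 125/18.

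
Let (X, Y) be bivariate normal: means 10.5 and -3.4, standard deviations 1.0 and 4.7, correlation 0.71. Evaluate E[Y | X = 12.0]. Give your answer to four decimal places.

E[Y | X=x] = μ_Y + ρ(σ_Y/σ_X)(x − μ_X) for jointly normal variables.
E[Y | X=12.0] = -3.4 + (0.71)·(4.7/1.0)·(12.0 − (10.5)) = -3.4 + (3.337)·(1.5) = 1.6055.

1.6055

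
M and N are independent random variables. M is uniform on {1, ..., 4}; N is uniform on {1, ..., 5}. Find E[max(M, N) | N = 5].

Outcomes with N = 5: (1,5), (2,5), (3,5), (4,5), each with probability 1/20.
E[max(M, N) | N = 5] = (5 + 5 + 5 + 5) / 4 = 5.

5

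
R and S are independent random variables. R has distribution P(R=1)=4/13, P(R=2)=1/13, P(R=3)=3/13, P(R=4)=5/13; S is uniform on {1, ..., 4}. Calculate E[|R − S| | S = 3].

P(S = 3) = 1/4.
Summing |R−S|·P(x,y) over outcomes with S = 3 gives 7/26.
E[|R − S| | S = 3] = (7/26) / (1/4) = 14/13.

14/13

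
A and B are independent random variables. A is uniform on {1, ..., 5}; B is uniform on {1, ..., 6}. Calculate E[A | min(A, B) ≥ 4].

9/2

Outcomes with min(A, B) ≥ 4: (4,4), (4,5), (4,6), (5,4), (5,5), (5,6), each with probability 1/30.
E[A | min(A, B) ≥ 4] = (4 + 4 + 4 + 5 + 5 + 5) / 6 = 9/2.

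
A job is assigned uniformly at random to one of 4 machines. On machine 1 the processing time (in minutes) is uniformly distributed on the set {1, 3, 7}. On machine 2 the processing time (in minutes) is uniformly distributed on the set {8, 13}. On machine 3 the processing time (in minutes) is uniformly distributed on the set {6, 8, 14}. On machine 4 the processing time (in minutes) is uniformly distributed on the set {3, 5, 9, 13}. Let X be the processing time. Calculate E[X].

31/4

E[X | machine 1] = (1+3+7)/3 = 11/3.
E[X | machine 2] = (8+13)/2 = 21/2.
E[X | machine 3] = (6+8+14)/3 = 28/3.
E[X | machine 4] = (3+5+9+13)/4 = 15/2.
E[X] = (1/4)·(11/3) + (1/4)·(21/2) + (1/4)·(28/3) + (1/4)·(15/2) = 31/4.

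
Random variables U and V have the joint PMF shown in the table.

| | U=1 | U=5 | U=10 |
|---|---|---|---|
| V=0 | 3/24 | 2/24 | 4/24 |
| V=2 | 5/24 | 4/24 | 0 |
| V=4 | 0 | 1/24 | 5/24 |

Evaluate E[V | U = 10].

20/9

P(U = 10) = 3/8.
Σ V·P over the event = 0·(4/24) + 4·(5/24) = 5/6.
E[V | U = 10] = (5/6) / (3/8) = 20/9.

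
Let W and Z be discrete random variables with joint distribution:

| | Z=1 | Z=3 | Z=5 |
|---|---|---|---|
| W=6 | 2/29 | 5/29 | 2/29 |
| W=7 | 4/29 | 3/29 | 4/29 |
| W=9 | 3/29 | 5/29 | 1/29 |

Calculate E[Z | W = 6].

P(W = 6) = 9/29.
Σ Z·P over the event = 1·(2/29) + 3·(5/29) + 5·(2/29) = 27/29.
E[Z | W = 6] = (27/29) / (9/29) = 3.

3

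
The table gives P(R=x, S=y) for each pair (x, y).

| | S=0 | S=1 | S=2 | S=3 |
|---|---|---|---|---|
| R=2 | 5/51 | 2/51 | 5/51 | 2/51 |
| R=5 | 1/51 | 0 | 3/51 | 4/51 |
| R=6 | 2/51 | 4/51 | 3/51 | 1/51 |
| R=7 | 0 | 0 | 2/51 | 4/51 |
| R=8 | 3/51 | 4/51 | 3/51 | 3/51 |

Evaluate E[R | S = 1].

P(S = 1) = 10/51.
Σ R·P over the event = 2·(2/51) + 6·(4/51) + 8·(4/51) = 20/17.
E[R | S = 1] = (20/17) / (10/51) = 6.

6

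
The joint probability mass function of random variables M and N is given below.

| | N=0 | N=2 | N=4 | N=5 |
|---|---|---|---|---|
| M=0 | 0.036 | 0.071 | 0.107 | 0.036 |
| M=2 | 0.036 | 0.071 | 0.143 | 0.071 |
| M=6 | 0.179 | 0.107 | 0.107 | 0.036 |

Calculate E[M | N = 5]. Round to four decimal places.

2.5035

P(N = 5) = 0.143.
Σ M·P over the event = 0·(0.036) + 2·(0.071) + 6·(0.036) = 0.358.
E[M | N = 5] = (0.358) / (0.143) = 2.5035.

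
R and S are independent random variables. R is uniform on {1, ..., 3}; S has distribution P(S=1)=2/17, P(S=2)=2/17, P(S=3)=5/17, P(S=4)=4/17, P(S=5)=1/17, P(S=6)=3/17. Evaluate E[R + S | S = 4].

6

P(S = 4) = 4/17.
Summing (R+S)·P(x,y) over outcomes with S = 4 gives 24/17.
E[R + S | S = 4] = (24/17) / (4/17) = 6.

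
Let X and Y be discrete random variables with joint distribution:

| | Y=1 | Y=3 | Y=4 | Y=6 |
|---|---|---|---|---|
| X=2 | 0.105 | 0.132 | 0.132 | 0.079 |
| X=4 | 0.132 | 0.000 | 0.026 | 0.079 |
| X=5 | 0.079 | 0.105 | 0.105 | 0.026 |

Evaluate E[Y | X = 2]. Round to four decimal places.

P(X = 2) = 0.448.
Σ Y·P over the event = 1·(0.105) + 3·(0.132) + 4·(0.132) + 6·(0.079) = 1.503.
E[Y | X = 2] = (1.503) / (0.448) = 3.3549.

3.3549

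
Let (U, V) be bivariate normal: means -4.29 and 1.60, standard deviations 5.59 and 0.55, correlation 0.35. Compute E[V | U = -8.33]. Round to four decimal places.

1.4609

E[V | U=x] = μ_V + ρ(σ_V/σ_U)(x − μ_U) for jointly normal variables.
E[V | U=-8.33] = 1.60 + (0.35)·(0.55/5.59)·(-8.33 − (-4.29)) = 1.60 + (0.034436)·(-4.04) = 1.4609.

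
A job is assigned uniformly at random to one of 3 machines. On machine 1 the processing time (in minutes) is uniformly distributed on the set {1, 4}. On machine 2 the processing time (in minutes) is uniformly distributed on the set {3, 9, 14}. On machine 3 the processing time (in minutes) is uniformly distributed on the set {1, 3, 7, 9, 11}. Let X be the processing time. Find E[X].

521/90

E[X | machine 1] = (1+4)/2 = 5/2.
E[X | machine 2] = (3+9+14)/3 = 26/3.
E[X | machine 3] = (1+3+7+9+11)/5 = 31/5.
E[X] = (1/3)·(5/2) + (1/3)·(26/3) + (1/3)·(31/5) = 521/90.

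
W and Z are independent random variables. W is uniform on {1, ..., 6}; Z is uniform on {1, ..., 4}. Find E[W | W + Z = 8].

5

Outcomes with W + Z = 8: (4,4), (5,3), (6,2), each with probability 1/24.
E[W | W + Z = 8] = (4 + 5 + 6) / 3 = 5.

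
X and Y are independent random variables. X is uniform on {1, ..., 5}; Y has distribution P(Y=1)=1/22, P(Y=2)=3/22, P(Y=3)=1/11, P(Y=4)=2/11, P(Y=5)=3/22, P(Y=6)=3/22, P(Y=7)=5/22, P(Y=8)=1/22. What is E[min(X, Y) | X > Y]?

50/21

P(X > Y) = 21/110.
Summing min(X,Y)·P(x,y) over outcomes with X > Y gives 5/11.
E[min(X, Y) | X > Y] = (5/11) / (21/110) = 50/21.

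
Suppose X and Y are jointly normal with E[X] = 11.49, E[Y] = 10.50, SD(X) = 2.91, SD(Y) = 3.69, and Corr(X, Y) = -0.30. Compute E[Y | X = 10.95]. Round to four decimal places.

10.7054

For a bivariate normal, E[Y | X=x] = μ_Y + ρ·(σ_Y/σ_X)·(x − μ_X).
E[Y | X=10.95] = 10.50 + (-0.30)·(3.69/2.91)·(10.95 − (11.49)) = 10.50 + (-0.38041)·(-0.54) = 10.7054.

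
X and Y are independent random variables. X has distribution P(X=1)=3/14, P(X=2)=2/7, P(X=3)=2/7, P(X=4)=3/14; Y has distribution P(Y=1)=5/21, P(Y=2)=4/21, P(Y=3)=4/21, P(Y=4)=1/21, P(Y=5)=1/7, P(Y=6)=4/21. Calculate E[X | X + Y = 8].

P(X + Y = 8) = 31/294.
Summing X·P(x,y) over outcomes with X + Y = 8 gives 40/147.
E[X | X + Y = 8] = (40/147) / (31/294) = 80/31.

80/31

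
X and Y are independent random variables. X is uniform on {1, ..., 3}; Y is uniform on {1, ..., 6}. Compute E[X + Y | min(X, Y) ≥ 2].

Outcomes with min(X, Y) ≥ 2: (2,2), (2,3), (2,4), (2,5), (2,6), (3,2), (3,3), (3,4), (3,5), (3,6), each with probability 1/18.
E[X + Y | min(X, Y) ≥ 2] = (4 + 5 + 6 + 7 + 8 + 5 + 6 + 7 + 8 + 9) / 10 = 13/2.

13/2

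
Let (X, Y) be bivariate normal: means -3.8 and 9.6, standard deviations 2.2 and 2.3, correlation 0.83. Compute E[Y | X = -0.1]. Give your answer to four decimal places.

For a bivariate normal, E[Y | X=x] = μ_Y + ρ·(σ_Y/σ_X)·(x − μ_X).
E[Y | X=-0.1] = 9.6 + (0.83)·(2.3/2.2)·(-0.1 − (-3.8)) = 9.6 + (0.86773)·(3.7) = 12.8106.

12.8106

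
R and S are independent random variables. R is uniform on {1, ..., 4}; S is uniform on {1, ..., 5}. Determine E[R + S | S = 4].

13/2

Outcomes with S = 4: (1,4), (2,4), (3,4), (4,4), each with probability 1/20.
E[R + S | S = 4] = (5 + 6 + 7 + 8) / 4 = 13/2.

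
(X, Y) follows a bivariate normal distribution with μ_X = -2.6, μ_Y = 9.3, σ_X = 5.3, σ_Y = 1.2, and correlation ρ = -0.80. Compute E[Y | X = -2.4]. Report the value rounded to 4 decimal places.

9.2638

E[Y | X=x] = μ_Y + ρ(σ_Y/σ_X)(x − μ_X) for jointly normal variables.
E[Y | X=-2.4] = 9.3 + (-0.80)·(1.2/5.3)·(-2.4 − (-2.6)) = 9.3 + (-0.18113)·(0.2) = 9.2638.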